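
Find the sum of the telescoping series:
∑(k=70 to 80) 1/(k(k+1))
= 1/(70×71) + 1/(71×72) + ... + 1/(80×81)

Partial fractions: 1/(k(k+1)) = 1/k - 1/(k+1)
The series telescopes:
= (1/70 - 1/71) + (1/71 - 1/72) + ... + (1/80 - 1/81)
= 1/70 - 1/81
= 11/5670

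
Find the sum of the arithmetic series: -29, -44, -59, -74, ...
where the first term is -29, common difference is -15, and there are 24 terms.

Sₙ = n/2 × (first + last)
Last term = a + (n-1)d = -29 + (24-1)×(-15) = -374
S_24 = 24/2 × (-29 + (-374))
S_24 = 24/2 × (-403) = -4836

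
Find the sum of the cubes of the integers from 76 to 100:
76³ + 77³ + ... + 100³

Use ∑_{k=1}^{n} k³ = [n(n+1)/2]², then subtract the first 75 terms.
∑_{k=1}^{100} k³ = [100×101/2]² = 5050² = 25502500
∑_{k=1}^{75} k³ = [75×76/2]² = 2850² = 8122500
∑_{k=76}^{100} k³ = 25502500 - 8122500 = 17380000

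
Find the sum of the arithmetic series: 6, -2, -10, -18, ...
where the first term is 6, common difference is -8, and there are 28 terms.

Sₙ = n/2 × (first + last)
Last term = a + (n-1)d = 6 + (28-1)×(-8) = -210
S_28 = 28/2 × (6 + (-210))
S_28 = 28/2 × (-204) = -2856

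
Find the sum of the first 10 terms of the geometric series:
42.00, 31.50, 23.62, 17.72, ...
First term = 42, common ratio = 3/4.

Sₙ = a(1 - rⁿ) / (1 - r)
S_10 = 42(1 - (3/4)^10) / (1 - (3/4))
S_10 = 42(1 - (59049/1048576)) / (1/4)
S_10 = 20780067/131072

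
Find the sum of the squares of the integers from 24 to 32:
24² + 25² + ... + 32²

Use ∑_{k=1}^{n} k² = n(n+1)(2n+1)/6, then subtract the first 23 terms.
∑_{k=1}^{32} k² = 32×33×65/6 = 11440
∑_{k=1}^{23} k² = 23×24×47/6 = 4324
∑_{k=24}^{32} k² = 11440 - 4324 = 7116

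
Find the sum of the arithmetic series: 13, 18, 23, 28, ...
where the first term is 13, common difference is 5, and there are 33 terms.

Sₙ = n/2 × (first + last)
Last term = a + (n-1)d = 13 + (33-1)×5 = 173
S_33 = 33/2 × (13 + 173)
S_33 = 33/2 × 186 = 3069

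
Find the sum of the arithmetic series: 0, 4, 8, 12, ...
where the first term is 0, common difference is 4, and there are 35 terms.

Sₙ = n/2 × (first + last)
Last term = a + (n-1)d = 0 + (35-1)×4 = 136
S_35 = 35/2 × (0 + 136)
S_35 = 35/2 × 136 = 2380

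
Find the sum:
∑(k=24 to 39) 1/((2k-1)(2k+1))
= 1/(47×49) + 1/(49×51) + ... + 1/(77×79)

Partial fractions: 1/((2k-1)(2k+1)) = (1/2)[1/(2k-1) - 1/(2k+1)]
The series telescopes:
= (1/2)[1/47 - 1/79]
= 16/3713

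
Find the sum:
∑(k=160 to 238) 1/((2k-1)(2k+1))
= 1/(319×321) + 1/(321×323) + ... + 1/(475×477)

Partial fractions: 1/((2k-1)(2k+1)) = (1/2)[1/(2k-1) - 1/(2k+1)]
The series telescopes:
= (1/2)[1/319 - 1/477]
= 79/152163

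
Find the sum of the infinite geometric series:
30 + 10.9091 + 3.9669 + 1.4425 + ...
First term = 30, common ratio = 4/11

For |r| < 1, S = a / (1 - r)
S = 30 / (1 - (4/11))
S = 30 / (7/11)
S = 330/7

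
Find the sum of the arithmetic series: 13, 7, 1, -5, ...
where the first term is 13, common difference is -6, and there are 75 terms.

Sₙ = n/2 × (first + last)
Last term = a + (n-1)d = 13 + (75-1)×(-6) = -431
S_75 = 75/2 × (13 + (-431))
S_75 = 75/2 × (-418) = -15675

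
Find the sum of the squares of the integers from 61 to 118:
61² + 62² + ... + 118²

Use ∑_{k=1}^{n} k² = n(n+1)(2n+1)/6, then subtract the first 60 terms.
∑_{k=1}^{118} k² = 118×119×237/6 = 554659
∑_{k=1}^{60} k² = 60×61×121/6 = 73810
∑_{k=61}^{118} k² = 554659 - 73810 = 480849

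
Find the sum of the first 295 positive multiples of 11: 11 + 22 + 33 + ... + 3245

Factor out 11: = 11(1 + 2 + ... + 295) = 11 × n(n+1)/2
= 11 × 295×296/2
= 11 × 43660
= 480260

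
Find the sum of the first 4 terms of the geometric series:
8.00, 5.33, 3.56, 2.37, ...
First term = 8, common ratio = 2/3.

Sₙ = a(1 - rⁿ) / (1 - r)
S_4 = 8(1 - (2/3)^4) / (1 - (2/3))
S_4 = 8(1 - (16/81)) / (1/3)
S_4 = 520/27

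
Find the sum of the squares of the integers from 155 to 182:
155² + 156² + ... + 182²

Use ∑_{k=1}^{n} k² = n(n+1)(2n+1)/6, then subtract the first 154 terms.
∑_{k=1}^{182} k² = 182×183×365/6 = 2026115
∑_{k=1}^{154} k² = 154×155×309/6 = 1229305
∑_{k=155}^{182} k² = 2026115 - 1229305 = 796810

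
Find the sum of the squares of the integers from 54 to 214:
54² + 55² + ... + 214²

Use ∑_{k=1}^{n} k² = n(n+1)(2n+1)/6, then subtract the first 53 terms.
∑_{k=1}^{214} k² = 214×215×429/6 = 3289715
∑_{k=1}^{53} k² = 53×54×107/6 = 51039
∑_{k=54}^{214} k² = 3289715 - 51039 = 3238676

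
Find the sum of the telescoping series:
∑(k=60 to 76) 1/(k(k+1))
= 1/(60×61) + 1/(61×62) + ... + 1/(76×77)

Partial fractions: 1/(k(k+1)) = 1/k - 1/(k+1)
The series telescopes:
= (1/60 - 1/61) + (1/61 - 1/62) + ... + (1/76 - 1/77)
= 1/60 - 1/77
= 17/4620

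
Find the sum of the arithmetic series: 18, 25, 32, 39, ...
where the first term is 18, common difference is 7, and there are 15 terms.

Sₙ = n/2 × (first + last)
Last term = a + (n-1)d = 18 + (15-1)×7 = 116
S_15 = 15/2 × (18 + 116)
S_15 = 15/2 × 134 = 1005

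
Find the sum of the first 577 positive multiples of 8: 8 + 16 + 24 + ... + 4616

Factor out 8: = 8(1 + 2 + ... + 577) = 8 × n(n+1)/2
= 8 × 577×578/2
= 8 × 166753
= 1334024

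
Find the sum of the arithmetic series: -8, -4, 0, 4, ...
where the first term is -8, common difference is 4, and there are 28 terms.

Sₙ = n/2 × (first + last)
Last term = a + (n-1)d = -8 + (28-1)×4 = 100
S_28 = 28/2 × (-8 + 100)
S_28 = 28/2 × 92 = 1288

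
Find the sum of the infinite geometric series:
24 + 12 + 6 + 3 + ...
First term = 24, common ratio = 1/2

For |r| < 1, S = a / (1 - r)
S = 24 / (1 - (1/2))
S = 24 / (1/2)
S = 48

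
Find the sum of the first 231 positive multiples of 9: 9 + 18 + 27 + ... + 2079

Factor out 9: = 9(1 + 2 + ... + 231) = 9 × n(n+1)/2
= 9 × 231×232/2
= 9 × 26796
= 241164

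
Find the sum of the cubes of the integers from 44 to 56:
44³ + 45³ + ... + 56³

Use ∑_{k=1}^{n} k³ = [n(n+1)/2]², then subtract the first 43 terms.
∑_{k=1}^{56} k³ = [56×57/2]² = 1596² = 2547216
∑_{k=1}^{43} k³ = [43×44/2]² = 946² = 894916
∑_{k=44}^{56} k³ = 2547216 - 894916 = 1652300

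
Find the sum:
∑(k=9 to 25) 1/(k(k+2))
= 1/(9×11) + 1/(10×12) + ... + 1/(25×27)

Partial fractions: 1/(k(k+2)) = (1/2)[1/k - 1/(k+2)]
Telescoping leaves the first two and last two terms:
= (1/2)[1/9 + 1/10 - 1/26 - 1/27]
= 119/1755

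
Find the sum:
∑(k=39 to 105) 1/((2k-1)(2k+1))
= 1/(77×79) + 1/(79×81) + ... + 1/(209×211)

Partial fractions: 1/((2k-1)(2k+1)) = (1/2)[1/(2k-1) - 1/(2k+1)]
The series telescopes:
= (1/2)[1/77 - 1/211]
= 67/16247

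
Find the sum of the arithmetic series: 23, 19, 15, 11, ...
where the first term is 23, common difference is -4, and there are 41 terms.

Sₙ = n/2 × (first + last)
Last term = a + (n-1)d = 23 + (41-1)×(-4) = -137
S_41 = 41/2 × (23 + (-137))
S_41 = 41/2 × (-114) = -2337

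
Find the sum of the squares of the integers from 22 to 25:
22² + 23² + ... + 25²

Use ∑_{k=1}^{n} k² = n(n+1)(2n+1)/6, then subtract the first 21 terms.
∑_{k=1}^{25} k² = 25×26×51/6 = 5525
∑_{k=1}^{21} k² = 21×22×43/6 = 3311
∑_{k=22}^{25} k² = 5525 - 3311 = 2214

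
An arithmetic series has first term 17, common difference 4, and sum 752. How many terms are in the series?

Using S = n/2 × [2a + (n-1)d]
752 = n/2 × [2(17) + (n-1)(4)]
752 = n/2 × [34 + 4n - 4]
1504 = n × [30 + 4n]
4n² + (30)n - 1504 = 0
Discriminant: Δ = (30)² - 4(4)(-1504) = 900 + 24064 = 24964
√Δ = 158
n = [-(30) + √Δ] / (2·4) = (-30 + 158) / 8 = 128 / 8 = 16
(The negative root is discarded since n must be a positive integer.)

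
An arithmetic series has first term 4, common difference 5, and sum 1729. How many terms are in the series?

Using S = n/2 × [2a + (n-1)d]
1729 = n/2 × [2(4) + (n-1)(5)]
1729 = n/2 × [8 + 5n - 5]
3458 = n × [3 + 5n]
5n² + (3)n - 3458 = 0
Discriminant: Δ = (3)² - 4(5)(-3458) = 9 + 69160 = 69169
√Δ = 263
n = [-(3) + √Δ] / (2·5) = (-3 + 263) / 10 = 260 / 10 = 26
(The negative root is discarded since n must be a positive integer.)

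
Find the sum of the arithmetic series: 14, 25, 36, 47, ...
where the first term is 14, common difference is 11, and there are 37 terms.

Sₙ = n/2 × (first + last)
Last term = a + (n-1)d = 14 + (37-1)×11 = 410
S_37 = 37/2 × (14 + 410)
S_37 = 37/2 × 424 = 7844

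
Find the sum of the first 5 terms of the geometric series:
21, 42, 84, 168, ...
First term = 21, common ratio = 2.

Sₙ = a(1 - rⁿ) / (1 - r)
S_5 = 21(1 - 2^5) / (1 - 2)
S_5 = 21(1 - 32) / (-1)
S_5 = 651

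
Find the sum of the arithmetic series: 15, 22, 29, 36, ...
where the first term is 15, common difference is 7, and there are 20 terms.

Sₙ = n/2 × (first + last)
Last term = a + (n-1)d = 15 + (20-1)×7 = 148
S_20 = 20/2 × (15 + 148)
S_20 = 20/2 × 163 = 1630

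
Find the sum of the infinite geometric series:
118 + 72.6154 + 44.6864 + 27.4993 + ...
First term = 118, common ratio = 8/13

For |r| < 1, S = a / (1 - r)
S = 118 / (1 - (8/13))
S = 118 / (5/13)
S = 1534/5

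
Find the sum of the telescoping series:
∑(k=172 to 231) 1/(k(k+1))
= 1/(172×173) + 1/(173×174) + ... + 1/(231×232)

Partial fractions: 1/(k(k+1)) = 1/k - 1/(k+1)
The series telescopes:
= (1/172 - 1/173) + (1/173 - 1/174) + ... + (1/231 - 1/232)
= 1/172 - 1/232
= 15/9976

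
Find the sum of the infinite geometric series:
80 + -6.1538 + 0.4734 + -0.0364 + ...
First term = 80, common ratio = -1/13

For |r| < 1, S = a / (1 - r)
S = 80 / (1 - (-1/13))
S = 80 / (14/13)
S = 520/7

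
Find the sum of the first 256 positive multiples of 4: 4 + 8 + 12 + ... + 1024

Factor out 4: = 4(1 + 2 + ... + 256) = 4 × n(n+1)/2
= 4 × 256×257/2
= 4 × 32896
= 131584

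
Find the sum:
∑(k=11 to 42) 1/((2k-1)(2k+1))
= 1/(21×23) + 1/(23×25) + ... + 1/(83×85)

Partial fractions: 1/((2k-1)(2k+1)) = (1/2)[1/(2k-1) - 1/(2k+1)]
The series telescopes:
= (1/2)[1/21 - 1/85]
= 32/1785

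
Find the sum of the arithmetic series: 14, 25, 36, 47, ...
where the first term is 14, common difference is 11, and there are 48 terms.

Sₙ = n/2 × (first + last)
Last term = a + (n-1)d = 14 + (48-1)×11 = 531
S_48 = 48/2 × (14 + 531)
S_48 = 48/2 × 545 = 13080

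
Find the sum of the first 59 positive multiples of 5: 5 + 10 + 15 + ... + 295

Factor out 5: = 5(1 + 2 + ... + 59) = 5 × n(n+1)/2
= 5 × 59×60/2
= 5 × 1770
= 8850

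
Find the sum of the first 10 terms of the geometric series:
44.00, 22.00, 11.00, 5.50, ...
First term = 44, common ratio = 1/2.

Sₙ = a(1 - rⁿ) / (1 - r)
S_10 = 44(1 - (1/2)^10) / (1 - (1/2))
S_10 = 44(1 - (1/1024)) / (1/2)
S_10 = 11253/128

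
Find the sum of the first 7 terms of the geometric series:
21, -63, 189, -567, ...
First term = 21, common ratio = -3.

Sₙ = a(1 - rⁿ) / (1 - r)
S_7 = 21(1 - (-3)^7) / (1 - (-3))
S_7 = 21(1 - (-2187)) / (4)
S_7 = 11487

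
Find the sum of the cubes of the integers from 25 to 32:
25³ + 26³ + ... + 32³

Use ∑_{k=1}^{n} k³ = [n(n+1)/2]², then subtract the first 24 terms.
∑_{k=1}^{32} k³ = [32×33/2]² = 528² = 278784
∑_{k=1}^{24} k³ = [24×25/2]² = 300² = 90000
∑_{k=25}^{32} k³ = 278784 - 90000 = 188784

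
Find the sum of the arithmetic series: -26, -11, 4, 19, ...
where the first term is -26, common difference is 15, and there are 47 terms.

Sₙ = n/2 × (first + last)
Last term = a + (n-1)d = -26 + (47-1)×15 = 664
S_47 = 47/2 × (-26 + 664)
S_47 = 47/2 × 638 = 14993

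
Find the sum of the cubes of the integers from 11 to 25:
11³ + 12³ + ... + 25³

Use ∑_{k=1}^{n} k³ = [n(n+1)/2]², then subtract the first 10 terms.
∑_{k=1}^{25} k³ = [25×26/2]² = 325² = 105625
∑_{k=1}^{10} k³ = [10×11/2]² = 55² = 3025
∑_{k=11}^{25} k³ = 105625 - 3025 = 102600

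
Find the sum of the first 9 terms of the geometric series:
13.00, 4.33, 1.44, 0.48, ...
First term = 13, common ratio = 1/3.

Sₙ = a(1 - rⁿ) / (1 - r)
S_9 = 13(1 - (1/3)^9) / (1 - (1/3))
S_9 = 13(1 - (1/19683)) / (2/3)
S_9 = 127933/6561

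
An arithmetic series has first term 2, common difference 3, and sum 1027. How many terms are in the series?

Using S = n/2 × [2a + (n-1)d]
1027 = n/2 × [2(2) + (n-1)(3)]
1027 = n/2 × [4 + 3n - 3]
2054 = n × [1 + 3n]
3n² + (1)n - 2054 = 0
Discriminant: Δ = (1)² - 4(3)(-2054) = 1 + 24648 = 24649
√Δ = 157
n = [-(1) + √Δ] / (2·3) = (-1 + 157) / 6 = 156 / 6 = 26
(The negative root is discarded since n must be a positive integer.)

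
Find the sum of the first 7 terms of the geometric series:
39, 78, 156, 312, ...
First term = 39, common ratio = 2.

Sₙ = a(1 - rⁿ) / (1 - r)
S_7 = 39(1 - 2^7) / (1 - 2)
S_7 = 39(1 - 128) / (-1)
S_7 = 4953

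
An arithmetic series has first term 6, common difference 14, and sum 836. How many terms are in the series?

Using S = n/2 × [2a + (n-1)d]
836 = n/2 × [2(6) + (n-1)(14)]
836 = n/2 × [12 + 14n - 14]
1672 = n × [-2 + 14n]
14n² + (-2)n - 1672 = 0
Discriminant: Δ = (-2)² - 4(14)(-1672) = 4 + 93632 = 93636
√Δ = 306
n = [-(-2) + √Δ] / (2·14) = (2 + 306) / 28 = 308 / 28 = 11
(The negative root is discarded since n must be a positive integer.)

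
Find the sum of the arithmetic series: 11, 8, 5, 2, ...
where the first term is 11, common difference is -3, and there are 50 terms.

Sₙ = n/2 × (first + last)
Last term = a + (n-1)d = 11 + (50-1)×(-3) = -136
S_50 = 50/2 × (11 + (-136))
S_50 = 50/2 × (-125) = -3125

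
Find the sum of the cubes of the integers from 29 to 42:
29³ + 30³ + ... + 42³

Use ∑_{k=1}^{n} k³ = [n(n+1)/2]², then subtract the first 28 terms.
∑_{k=1}^{42} k³ = [42×43/2]² = 903² = 815409
∑_{k=1}^{28} k³ = [28×29/2]² = 406² = 164836
∑_{k=29}^{42} k³ = 815409 - 164836 = 650573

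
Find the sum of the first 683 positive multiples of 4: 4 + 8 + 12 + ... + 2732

Factor out 4: = 4(1 + 2 + ... + 683) = 4 × n(n+1)/2
= 4 × 683×684/2
= 4 × 233586
= 934344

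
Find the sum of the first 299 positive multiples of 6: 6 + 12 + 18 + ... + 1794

Factor out 6: = 6(1 + 2 + ... + 299) = 6 × n(n+1)/2
= 6 × 299×300/2
= 6 × 44850
= 269100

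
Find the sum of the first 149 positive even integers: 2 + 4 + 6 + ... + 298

Sum of first n even numbers = n(n+1)
= 149×150
= 22350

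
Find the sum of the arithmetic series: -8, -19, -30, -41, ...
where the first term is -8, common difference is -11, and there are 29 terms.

Sₙ = n/2 × (first + last)
Last term = a + (n-1)d = -8 + (29-1)×(-11) = -316
S_29 = 29/2 × (-8 + (-316))
S_29 = 29/2 × (-324) = -4698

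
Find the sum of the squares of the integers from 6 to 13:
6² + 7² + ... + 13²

Use ∑_{k=1}^{n} k² = n(n+1)(2n+1)/6, then subtract the first 5 terms.
∑_{k=1}^{13} k² = 13×14×27/6 = 819
∑_{k=1}^{5} k² = 5×6×11/6 = 55
∑_{k=6}^{13} k² = 819 - 55 = 764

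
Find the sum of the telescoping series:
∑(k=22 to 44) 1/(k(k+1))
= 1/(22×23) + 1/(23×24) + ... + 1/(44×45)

Partial fractions: 1/(k(k+1)) = 1/k - 1/(k+1)
The series telescopes:
= (1/22 - 1/23) + (1/23 - 1/24) + ... + (1/44 - 1/45)
= 1/22 - 1/45
= 23/990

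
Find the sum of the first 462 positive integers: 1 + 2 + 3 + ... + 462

Formula: ∑k = n(n+1)/2
= 462×463/2
= 213906/2
= 106953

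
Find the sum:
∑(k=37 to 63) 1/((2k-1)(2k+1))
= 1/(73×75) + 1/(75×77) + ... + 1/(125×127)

Partial fractions: 1/((2k-1)(2k+1)) = (1/2)[1/(2k-1) - 1/(2k+1)]
The series telescopes:
= (1/2)[1/73 - 1/127]
= 27/9271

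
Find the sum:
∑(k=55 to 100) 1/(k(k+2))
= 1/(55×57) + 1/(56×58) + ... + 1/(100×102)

Partial fractions: 1/(k(k+2)) = (1/2)[1/k - 1/(k+2)]
Telescoping leaves the first two and last two terms:
= (1/2)[1/55 + 1/56 - 1/101 - 1/102]
= 259141/31730160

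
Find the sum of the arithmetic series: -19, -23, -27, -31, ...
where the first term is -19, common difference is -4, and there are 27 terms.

Sₙ = n/2 × (first + last)
Last term = a + (n-1)d = -19 + (27-1)×(-4) = -123
S_27 = 27/2 × (-19 + (-123))
S_27 = 27/2 × (-142) = -1917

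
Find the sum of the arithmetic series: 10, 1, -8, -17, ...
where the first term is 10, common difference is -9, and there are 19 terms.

Sₙ = n/2 × (first + last)
Last term = a + (n-1)d = 10 + (19-1)×(-9) = -152
S_19 = 19/2 × (10 + (-152))
S_19 = 19/2 × (-142) = -1349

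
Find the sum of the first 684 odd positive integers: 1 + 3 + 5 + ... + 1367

Sum of first n odd numbers = n²
= 684²
= 467856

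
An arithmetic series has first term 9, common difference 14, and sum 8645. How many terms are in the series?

Using S = n/2 × [2a + (n-1)d]
8645 = n/2 × [2(9) + (n-1)(14)]
8645 = n/2 × [18 + 14n - 14]
17290 = n × [4 + 14n]
14n² + (4)n - 17290 = 0
Discriminant: Δ = (4)² - 4(14)(-17290) = 16 + 968240 = 968256
√Δ = 984
n = [-(4) + √Δ] / (2·14) = (-4 + 984) / 28 = 980 / 28 = 35
(The negative root is discarded since n must be a positive integer.)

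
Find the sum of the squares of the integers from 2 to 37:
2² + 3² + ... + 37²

Use ∑_{k=1}^{n} k² = n(n+1)(2n+1)/6, then subtract the first 1 terms.
∑_{k=1}^{37} k² = 37×38×75/6 = 17575
∑_{k=1}^{1} k² = 1×2×3/6 = 1
∑_{k=2}^{37} k² = 17575 - 1 = 17574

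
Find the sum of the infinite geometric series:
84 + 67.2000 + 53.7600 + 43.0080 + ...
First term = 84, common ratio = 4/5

For |r| < 1, S = a / (1 - r)
S = 84 / (1 - (4/5))
S = 84 / (1/5)
S = 420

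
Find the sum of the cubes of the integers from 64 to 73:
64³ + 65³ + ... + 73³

Use ∑_{k=1}^{n} k³ = [n(n+1)/2]², then subtract the first 63 terms.
∑_{k=1}^{73} k³ = [73×74/2]² = 2701² = 7295401
∑_{k=1}^{63} k³ = [63×64/2]² = 2016² = 4064256
∑_{k=64}^{73} k³ = 7295401 - 4064256 = 3231145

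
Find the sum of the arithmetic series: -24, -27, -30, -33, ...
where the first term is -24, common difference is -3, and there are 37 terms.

Sₙ = n/2 × (first + last)
Last term = a + (n-1)d = -24 + (37-1)×(-3) = -132
S_37 = 37/2 × (-24 + (-132))
S_37 = 37/2 × (-156) = -2886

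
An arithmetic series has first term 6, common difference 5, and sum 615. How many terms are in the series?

Using S = n/2 × [2a + (n-1)d]
615 = n/2 × [2(6) + (n-1)(5)]
615 = n/2 × [12 + 5n - 5]
1230 = n × [7 + 5n]
5n² + (7)n - 1230 = 0
Discriminant: Δ = (7)² - 4(5)(-1230) = 49 + 24600 = 24649
√Δ = 157
n = [-(7) + √Δ] / (2·5) = (-7 + 157) / 10 = 150 / 10 = 15
(The negative root is discarded since n must be a positive integer.)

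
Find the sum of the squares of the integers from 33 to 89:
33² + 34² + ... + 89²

Use ∑_{k=1}^{n} k² = n(n+1)(2n+1)/6, then subtract the first 32 terms.
∑_{k=1}^{89} k² = 89×90×179/6 = 238965
∑_{k=1}^{32} k² = 32×33×65/6 = 11440
∑_{k=33}^{89} k² = 238965 - 11440 = 227525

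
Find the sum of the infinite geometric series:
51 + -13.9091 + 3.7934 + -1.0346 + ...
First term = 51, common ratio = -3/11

For |r| < 1, S = a / (1 - r)
S = 51 / (1 - (-3/11))
S = 51 / (14/11)
S = 561/14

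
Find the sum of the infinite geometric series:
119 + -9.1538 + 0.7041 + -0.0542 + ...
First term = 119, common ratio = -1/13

For |r| < 1, S = a / (1 - r)
S = 119 / (1 - (-1/13))
S = 119 / (14/13)
S = 221/2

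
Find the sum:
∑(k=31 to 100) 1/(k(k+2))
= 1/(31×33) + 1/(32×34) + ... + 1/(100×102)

Partial fractions: 1/(k(k+2)) = (1/2)[1/k - 1/(k+2)]
Telescoping leaves the first two and last two terms:
= (1/2)[1/31 + 1/32 - 1/101 - 1/102]
= 223825/10219584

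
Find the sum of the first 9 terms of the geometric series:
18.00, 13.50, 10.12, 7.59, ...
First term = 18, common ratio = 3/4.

Sₙ = a(1 - rⁿ) / (1 - r)
S_9 = 18(1 - (3/4)^9) / (1 - (3/4))
S_9 = 18(1 - (19683/262144)) / (1/4)
S_9 = 2182149/32768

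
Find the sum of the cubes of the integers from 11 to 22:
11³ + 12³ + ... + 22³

Use ∑_{k=1}^{n} k³ = [n(n+1)/2]², then subtract the first 10 terms.
∑_{k=1}^{22} k³ = [22×23/2]² = 253² = 64009
∑_{k=1}^{10} k³ = [10×11/2]² = 55² = 3025
∑_{k=11}^{22} k³ = 64009 - 3025 = 60984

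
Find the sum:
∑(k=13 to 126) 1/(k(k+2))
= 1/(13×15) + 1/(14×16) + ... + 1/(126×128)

Partial fractions: 1/(k(k+2)) = (1/2)[1/k - 1/(k+2)]
Telescoping leaves the first two and last two terms:
= (1/2)[1/13 + 1/14 - 1/127 - 1/128]
= 196251/2958592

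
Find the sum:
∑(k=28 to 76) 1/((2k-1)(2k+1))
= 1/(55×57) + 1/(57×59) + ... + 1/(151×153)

Partial fractions: 1/((2k-1)(2k+1)) = (1/2)[1/(2k-1) - 1/(2k+1)]
The series telescopes:
= (1/2)[1/55 - 1/153]
= 49/8415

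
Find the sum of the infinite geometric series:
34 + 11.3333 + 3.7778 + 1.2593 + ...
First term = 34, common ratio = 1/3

For |r| < 1, S = a / (1 - r)
S = 34 / (1 - (1/3))
S = 34 / (2/3)
S = 51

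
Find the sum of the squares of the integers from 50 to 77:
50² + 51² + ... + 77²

Use ∑_{k=1}^{n} k² = n(n+1)(2n+1)/6, then subtract the first 49 terms.
∑_{k=1}^{77} k² = 77×78×155/6 = 155155
∑_{k=1}^{49} k² = 49×50×99/6 = 40425
∑_{k=50}^{77} k² = 155155 - 40425 = 114730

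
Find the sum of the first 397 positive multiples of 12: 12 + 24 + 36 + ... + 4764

Factor out 12: = 12(1 + 2 + ... + 397) = 12 × n(n+1)/2
= 12 × 397×398/2
= 12 × 79003
= 948036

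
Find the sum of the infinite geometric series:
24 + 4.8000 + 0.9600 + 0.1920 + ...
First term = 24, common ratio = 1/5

For |r| < 1, S = a / (1 - r)
S = 24 / (1 - (1/5))
S = 24 / (4/5)
S = 30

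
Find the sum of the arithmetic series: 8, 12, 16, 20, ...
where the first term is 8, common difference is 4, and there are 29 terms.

Sₙ = n/2 × (first + last)
Last term = a + (n-1)d = 8 + (29-1)×4 = 120
S_29 = 29/2 × (8 + 120)
S_29 = 29/2 × 128 = 1856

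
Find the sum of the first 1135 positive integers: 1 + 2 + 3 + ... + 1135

Formula: ∑k = n(n+1)/2
= 1135×1136/2
= 1289360/2
= 644680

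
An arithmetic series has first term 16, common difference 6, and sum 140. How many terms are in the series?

Using S = n/2 × [2a + (n-1)d]
140 = n/2 × [2(16) + (n-1)(6)]
140 = n/2 × [32 + 6n - 6]
280 = n × [26 + 6n]
6n² + (26)n - 280 = 0
Discriminant: Δ = (26)² - 4(6)(-280) = 676 + 6720 = 7396
√Δ = 86
n = [-(26) + √Δ] / (2·6) = (-26 + 86) / 12 = 60 / 12 = 5
(The negative root is discarded since n must be a positive integer.)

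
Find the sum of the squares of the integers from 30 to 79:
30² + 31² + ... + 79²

Use ∑_{k=1}^{n} k² = n(n+1)(2n+1)/6, then subtract the first 29 terms.
∑_{k=1}^{79} k² = 79×80×159/6 = 167480
∑_{k=1}^{29} k² = 29×30×59/6 = 8555
∑_{k=30}^{79} k² = 167480 - 8555 = 158925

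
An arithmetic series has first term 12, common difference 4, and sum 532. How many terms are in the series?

Using S = n/2 × [2a + (n-1)d]
532 = n/2 × [2(12) + (n-1)(4)]
532 = n/2 × [24 + 4n - 4]
1064 = n × [20 + 4n]
4n² + (20)n - 1064 = 0
Discriminant: Δ = (20)² - 4(4)(-1064) = 400 + 17024 = 17424
√Δ = 132
n = [-(20) + √Δ] / (2·4) = (-20 + 132) / 8 = 112 / 8 = 14
(The negative root is discarded since n must be a positive integer.)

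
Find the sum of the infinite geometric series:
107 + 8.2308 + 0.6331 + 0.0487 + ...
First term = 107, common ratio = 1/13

For |r| < 1, S = a / (1 - r)
S = 107 / (1 - (1/13))
S = 107 / (12/13)
S = 1391/12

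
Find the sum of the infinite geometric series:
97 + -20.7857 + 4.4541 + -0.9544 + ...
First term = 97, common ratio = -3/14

For |r| < 1, S = a / (1 - r)
S = 97 / (1 - (-3/14))
S = 97 / (17/14)
S = 1358/17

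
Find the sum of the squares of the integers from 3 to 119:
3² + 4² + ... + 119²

Use ∑_{k=1}^{n} k² = n(n+1)(2n+1)/6, then subtract the first 2 terms.
∑_{k=1}^{119} k² = 119×120×239/6 = 568820
∑_{k=1}^{2} k² = 2×3×5/6 = 5
∑_{k=3}^{119} k² = 568820 - 5 = 568815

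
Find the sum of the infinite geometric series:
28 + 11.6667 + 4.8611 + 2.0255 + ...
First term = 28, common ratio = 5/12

For |r| < 1, S = a / (1 - r)
S = 28 / (1 - (5/12))
S = 28 / (7/12)
S = 48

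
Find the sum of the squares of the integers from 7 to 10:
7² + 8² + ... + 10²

Use ∑_{k=1}^{n} k² = n(n+1)(2n+1)/6, then subtract the first 6 terms.
∑_{k=1}^{10} k² = 10×11×21/6 = 385
∑_{k=1}^{6} k² = 6×7×13/6 = 91
∑_{k=7}^{10} k² = 385 - 91 = 294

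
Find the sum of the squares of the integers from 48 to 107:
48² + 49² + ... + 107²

Use ∑_{k=1}^{n} k² = n(n+1)(2n+1)/6, then subtract the first 47 terms.
∑_{k=1}^{107} k² = 107×108×215/6 = 414090
∑_{k=1}^{47} k² = 47×48×95/6 = 35720
∑_{k=48}^{107} k² = 414090 - 35720 = 378370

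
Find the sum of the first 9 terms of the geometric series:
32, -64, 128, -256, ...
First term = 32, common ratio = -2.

Sₙ = a(1 - rⁿ) / (1 - r)
S_9 = 32(1 - (-2)^9) / (1 - (-2))
S_9 = 32(1 - (-512)) / (3)
S_9 = 5472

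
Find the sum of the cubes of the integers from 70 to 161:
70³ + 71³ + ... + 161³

Use ∑_{k=1}^{n} k³ = [n(n+1)/2]², then subtract the first 69 terms.
∑_{k=1}^{161} k³ = [161×162/2]² = 13041² = 170067681
∑_{k=1}^{69} k³ = [69×70/2]² = 2415² = 5832225
∑_{k=70}^{161} k³ = 170067681 - 5832225 = 164235456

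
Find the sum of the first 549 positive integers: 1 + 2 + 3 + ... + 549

Formula: ∑k = n(n+1)/2
= 549×550/2
= 301950/2
= 150975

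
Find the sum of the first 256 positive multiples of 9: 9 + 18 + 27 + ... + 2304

Factor out 9: = 9(1 + 2 + ... + 256) = 9 × n(n+1)/2
= 9 × 256×257/2
= 9 × 32896
= 296064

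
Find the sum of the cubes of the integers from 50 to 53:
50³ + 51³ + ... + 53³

Use ∑_{k=1}^{n} k³ = [n(n+1)/2]², then subtract the first 49 terms.
∑_{k=1}^{53} k³ = [53×54/2]² = 1431² = 2047761
∑_{k=1}^{49} k³ = [49×50/2]² = 1225² = 1500625
∑_{k=50}^{53} k³ = 2047761 - 1500625 = 547136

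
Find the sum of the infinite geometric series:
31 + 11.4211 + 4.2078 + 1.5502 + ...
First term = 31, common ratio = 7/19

For |r| < 1, S = a / (1 - r)
S = 31 / (1 - (7/19))
S = 31 / (12/19)
S = 589/12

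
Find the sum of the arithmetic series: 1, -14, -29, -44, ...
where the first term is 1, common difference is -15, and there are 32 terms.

Sₙ = n/2 × (first + last)
Last term = a + (n-1)d = 1 + (32-1)×(-15) = -464
S_32 = 32/2 × (1 + (-464))
S_32 = 32/2 × (-463) = -7408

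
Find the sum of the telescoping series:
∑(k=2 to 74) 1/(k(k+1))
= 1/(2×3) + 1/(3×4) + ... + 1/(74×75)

Partial fractions: 1/(k(k+1)) = 1/k - 1/(k+1)
The series telescopes:
= (1/2 - 1/3) + (1/3 - 1/4) + ... + (1/74 - 1/75)
= 1/2 - 1/75
= 73/150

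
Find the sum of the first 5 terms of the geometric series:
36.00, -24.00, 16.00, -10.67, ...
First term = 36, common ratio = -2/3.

Sₙ = a(1 - rⁿ) / (1 - r)
S_5 = 36(1 - (-2/3)^5) / (1 - (-2/3))
S_5 = 36(1 - (-32/243)) / (5/3)
S_5 = 220/9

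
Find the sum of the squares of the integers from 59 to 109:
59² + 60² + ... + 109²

Use ∑_{k=1}^{n} k² = n(n+1)(2n+1)/6, then subtract the first 58 terms.
∑_{k=1}^{109} k² = 109×110×219/6 = 437635
∑_{k=1}^{58} k² = 58×59×117/6 = 66729
∑_{k=59}^{109} k² = 437635 - 66729 = 370906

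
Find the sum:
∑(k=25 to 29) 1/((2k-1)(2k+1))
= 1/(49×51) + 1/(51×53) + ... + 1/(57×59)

Partial fractions: 1/((2k-1)(2k+1)) = (1/2)[1/(2k-1) - 1/(2k+1)]
The series telescopes:
= (1/2)[1/49 - 1/59]
= 5/2891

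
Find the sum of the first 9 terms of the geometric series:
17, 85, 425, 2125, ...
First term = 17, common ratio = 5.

Sₙ = a(1 - rⁿ) / (1 - r)
S_9 = 17(1 - 5^9) / (1 - 5)
S_9 = 17(1 - 1953125) / (-4)
S_9 = 8300777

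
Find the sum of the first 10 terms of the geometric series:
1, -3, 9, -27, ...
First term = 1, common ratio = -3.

Sₙ = a(1 - rⁿ) / (1 - r)
S_10 = 1(1 - (-3)^10) / (1 - (-3))
S_10 = 1(1 - 59049) / (4)
S_10 = -14762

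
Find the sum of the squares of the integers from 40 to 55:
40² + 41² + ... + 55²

Use ∑_{k=1}^{n} k² = n(n+1)(2n+1)/6, then subtract the first 39 terms.
∑_{k=1}^{55} k² = 55×56×111/6 = 56980
∑_{k=1}^{39} k² = 39×40×79/6 = 20540
∑_{k=40}^{55} k² = 56980 - 20540 = 36440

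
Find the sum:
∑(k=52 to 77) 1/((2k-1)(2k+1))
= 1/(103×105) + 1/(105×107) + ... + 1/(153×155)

Partial fractions: 1/((2k-1)(2k+1)) = (1/2)[1/(2k-1) - 1/(2k+1)]
The series telescopes:
= (1/2)[1/103 - 1/155]
= 26/15965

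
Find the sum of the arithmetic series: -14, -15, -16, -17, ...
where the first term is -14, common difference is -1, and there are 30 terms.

Sₙ = n/2 × (first + last)
Last term = a + (n-1)d = -14 + (30-1)×(-1) = -43
S_30 = 30/2 × (-14 + (-43))
S_30 = 30/2 × (-57) = -855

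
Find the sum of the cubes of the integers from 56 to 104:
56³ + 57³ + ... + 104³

Use ∑_{k=1}^{n} k³ = [n(n+1)/2]², then subtract the first 55 terms.
∑_{k=1}^{104} k³ = [104×105/2]² = 5460² = 29811600
∑_{k=1}^{55} k³ = [55×56/2]² = 1540² = 2371600
∑_{k=56}^{104} k³ = 29811600 - 2371600 = 27440000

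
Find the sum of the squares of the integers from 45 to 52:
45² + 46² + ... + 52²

Use ∑_{k=1}^{n} k² = n(n+1)(2n+1)/6, then subtract the first 44 terms.
∑_{k=1}^{52} k² = 52×53×105/6 = 48230
∑_{k=1}^{44} k² = 44×45×89/6 = 29370
∑_{k=45}^{52} k² = 48230 - 29370 = 18860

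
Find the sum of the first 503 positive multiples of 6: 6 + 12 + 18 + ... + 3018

Factor out 6: = 6(1 + 2 + ... + 503) = 6 × n(n+1)/2
= 6 × 503×504/2
= 6 × 126756
= 760536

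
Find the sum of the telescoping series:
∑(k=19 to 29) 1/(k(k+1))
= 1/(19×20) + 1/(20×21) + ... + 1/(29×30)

Partial fractions: 1/(k(k+1)) = 1/k - 1/(k+1)
The series telescopes:
= (1/19 - 1/20) + (1/20 - 1/21) + ... + (1/29 - 1/30)
= 1/19 - 1/30
= 11/570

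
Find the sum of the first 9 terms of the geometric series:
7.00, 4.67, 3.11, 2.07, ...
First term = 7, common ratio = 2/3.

Sₙ = a(1 - rⁿ) / (1 - r)
S_9 = 7(1 - (2/3)^9) / (1 - (2/3))
S_9 = 7(1 - (512/19683)) / (1/3)
S_9 = 134197/6561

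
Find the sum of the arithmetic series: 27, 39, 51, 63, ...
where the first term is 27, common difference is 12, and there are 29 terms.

Sₙ = n/2 × (first + last)
Last term = a + (n-1)d = 27 + (29-1)×12 = 363
S_29 = 29/2 × (27 + 363)
S_29 = 29/2 × 390 = 5655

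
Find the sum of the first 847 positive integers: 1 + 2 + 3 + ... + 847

Formula: ∑k = n(n+1)/2
= 847×848/2
= 718256/2
= 359128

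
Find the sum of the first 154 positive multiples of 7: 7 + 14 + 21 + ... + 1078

Factor out 7: = 7(1 + 2 + ... + 154) = 7 × n(n+1)/2
= 7 × 154×155/2
= 7 × 11935
= 83545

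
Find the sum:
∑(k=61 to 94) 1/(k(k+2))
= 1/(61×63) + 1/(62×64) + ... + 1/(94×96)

Partial fractions: 1/(k(k+2)) = (1/2)[1/k - 1/(k+2)]
Telescoping leaves the first two and last two terms:
= (1/2)[1/61 + 1/62 - 1/95 - 1/96]
= 199699/34491840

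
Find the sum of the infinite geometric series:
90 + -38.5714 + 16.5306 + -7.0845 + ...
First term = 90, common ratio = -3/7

For |r| < 1, S = a / (1 - r)
S = 90 / (1 - (-3/7))
S = 90 / (10/7)
S = 63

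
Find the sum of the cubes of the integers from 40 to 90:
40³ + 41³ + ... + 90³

Use ∑_{k=1}^{n} k³ = [n(n+1)/2]², then subtract the first 39 terms.
∑_{k=1}^{90} k³ = [90×91/2]² = 4095² = 16769025
∑_{k=1}^{39} k³ = [39×40/2]² = 780² = 608400
∑_{k=40}^{90} k³ = 16769025 - 608400 = 16160625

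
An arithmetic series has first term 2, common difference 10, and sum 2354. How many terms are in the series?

Using S = n/2 × [2a + (n-1)d]
2354 = n/2 × [2(2) + (n-1)(10)]
2354 = n/2 × [4 + 10n - 10]
4708 = n × [-6 + 10n]
10n² + (-6)n - 4708 = 0
Discriminant: Δ = (-6)² - 4(10)(-4708) = 36 + 188320 = 188356
√Δ = 434
n = [-(-6) + √Δ] / (2·10) = (6 + 434) / 20 = 440 / 20 = 22
(The negative root is discarded since n must be a positive integer.)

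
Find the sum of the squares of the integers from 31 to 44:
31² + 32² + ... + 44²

Use ∑_{k=1}^{n} k² = n(n+1)(2n+1)/6, then subtract the first 30 terms.
∑_{k=1}^{44} k² = 44×45×89/6 = 29370
∑_{k=1}^{30} k² = 30×31×61/6 = 9455
∑_{k=31}^{44} k² = 29370 - 9455 = 19915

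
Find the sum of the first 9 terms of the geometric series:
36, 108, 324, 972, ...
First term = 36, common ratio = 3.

Sₙ = a(1 - rⁿ) / (1 - r)
S_9 = 36(1 - 3^9) / (1 - 3)
S_9 = 36(1 - 19683) / (-2)
S_9 = 354276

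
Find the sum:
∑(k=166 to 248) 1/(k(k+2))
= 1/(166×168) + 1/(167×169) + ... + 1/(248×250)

Partial fractions: 1/(k(k+2)) = (1/2)[1/k - 1/(k+2)]
Telescoping leaves the first two and last two terms:
= (1/2)[1/166 + 1/167 - 1/249 - 1/250]
= 20771/10395750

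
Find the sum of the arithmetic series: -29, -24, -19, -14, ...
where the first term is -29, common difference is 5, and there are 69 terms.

Sₙ = n/2 × (first + last)
Last term = a + (n-1)d = -29 + (69-1)×5 = 311
S_69 = 69/2 × (-29 + 311)
S_69 = 69/2 × 282 = 9729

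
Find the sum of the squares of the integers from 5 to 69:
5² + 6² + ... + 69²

Use ∑_{k=1}^{n} k² = n(n+1)(2n+1)/6, then subtract the first 4 terms.
∑_{k=1}^{69} k² = 69×70×139/6 = 111895
∑_{k=1}^{4} k² = 4×5×9/6 = 30
∑_{k=5}^{69} k² = 111895 - 30 = 111865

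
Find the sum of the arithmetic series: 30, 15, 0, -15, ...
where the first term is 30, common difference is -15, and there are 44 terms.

Sₙ = n/2 × (first + last)
Last term = a + (n-1)d = 30 + (44-1)×(-15) = -615
S_44 = 44/2 × (30 + (-615))
S_44 = 44/2 × (-585) = -12870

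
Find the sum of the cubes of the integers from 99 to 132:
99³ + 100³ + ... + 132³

Use ∑_{k=1}^{n} k³ = [n(n+1)/2]², then subtract the first 98 terms.
∑_{k=1}^{132} k³ = [132×133/2]² = 8778² = 77053284
∑_{k=1}^{98} k³ = [98×99/2]² = 4851² = 23532201
∑_{k=99}^{132} k³ = 77053284 - 23532201 = 53521083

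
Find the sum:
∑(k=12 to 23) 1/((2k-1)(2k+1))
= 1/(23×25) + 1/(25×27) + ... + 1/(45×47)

Partial fractions: 1/((2k-1)(2k+1)) = (1/2)[1/(2k-1) - 1/(2k+1)]
The series telescopes:
= (1/2)[1/23 - 1/47]
= 12/1081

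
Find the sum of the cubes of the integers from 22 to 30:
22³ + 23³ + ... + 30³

Use ∑_{k=1}^{n} k³ = [n(n+1)/2]², then subtract the first 21 terms.
∑_{k=1}^{30} k³ = [30×31/2]² = 465² = 216225
∑_{k=1}^{21} k³ = [21×22/2]² = 231² = 53361
∑_{k=22}^{30} k³ = 216225 - 53361 = 162864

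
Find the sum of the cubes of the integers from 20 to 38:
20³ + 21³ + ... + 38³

Use ∑_{k=1}^{n} k³ = [n(n+1)/2]², then subtract the first 19 terms.
∑_{k=1}^{38} k³ = [38×39/2]² = 741² = 549081
∑_{k=1}^{19} k³ = [19×20/2]² = 190² = 36100
∑_{k=20}^{38} k³ = 549081 - 36100 = 512981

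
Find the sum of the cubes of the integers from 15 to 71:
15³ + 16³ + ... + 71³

Use ∑_{k=1}^{n} k³ = [n(n+1)/2]², then subtract the first 14 terms.
∑_{k=1}^{71} k³ = [71×72/2]² = 2556² = 6533136
∑_{k=1}^{14} k³ = [14×15/2]² = 105² = 11025
∑_{k=15}^{71} k³ = 6533136 - 11025 = 6522111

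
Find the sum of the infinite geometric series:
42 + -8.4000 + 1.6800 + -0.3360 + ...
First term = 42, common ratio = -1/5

For |r| < 1, S = a / (1 - r)
S = 42 / (1 - (-1/5))
S = 42 / (6/5)
S = 35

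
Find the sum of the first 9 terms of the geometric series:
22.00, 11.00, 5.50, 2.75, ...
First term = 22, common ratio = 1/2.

Sₙ = a(1 - rⁿ) / (1 - r)
S_9 = 22(1 - (1/2)^9) / (1 - (1/2))
S_9 = 22(1 - (1/512)) / (1/2)
S_9 = 5621/128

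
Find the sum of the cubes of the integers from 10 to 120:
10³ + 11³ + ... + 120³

Use ∑_{k=1}^{n} k³ = [n(n+1)/2]², then subtract the first 9 terms.
∑_{k=1}^{120} k³ = [120×121/2]² = 7260² = 52707600
∑_{k=1}^{9} k³ = [9×10/2]² = 45² = 2025
∑_{k=10}^{120} k³ = 52707600 - 2025 = 52705575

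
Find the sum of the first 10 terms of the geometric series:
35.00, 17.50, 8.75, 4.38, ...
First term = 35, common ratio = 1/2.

Sₙ = a(1 - rⁿ) / (1 - r)
S_10 = 35(1 - (1/2)^10) / (1 - (1/2))
S_10 = 35(1 - (1/1024)) / (1/2)
S_10 = 35805/512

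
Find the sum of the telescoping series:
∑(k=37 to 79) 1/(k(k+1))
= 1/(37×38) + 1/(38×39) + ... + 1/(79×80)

Partial fractions: 1/(k(k+1)) = 1/k - 1/(k+1)
The series telescopes:
= (1/37 - 1/38) + (1/38 - 1/39) + ... + (1/79 - 1/80)
= 1/37 - 1/80
= 43/2960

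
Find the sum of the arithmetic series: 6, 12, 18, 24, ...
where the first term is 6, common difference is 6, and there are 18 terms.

Sₙ = n/2 × (first + last)
Last term = a + (n-1)d = 6 + (18-1)×6 = 108
S_18 = 18/2 × (6 + 108)
S_18 = 18/2 × 114 = 1026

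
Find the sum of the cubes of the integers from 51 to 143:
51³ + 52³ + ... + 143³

Use ∑_{k=1}^{n} k³ = [n(n+1)/2]², then subtract the first 50 terms.
∑_{k=1}^{143} k³ = [143×144/2]² = 10296² = 106007616
∑_{k=1}^{50} k³ = [50×51/2]² = 1275² = 1625625
∑_{k=51}^{143} k³ = 106007616 - 1625625 = 104381991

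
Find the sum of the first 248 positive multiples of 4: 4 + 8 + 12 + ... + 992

Factor out 4: = 4(1 + 2 + ... + 248) = 4 × n(n+1)/2
= 4 × 248×249/2
= 4 × 30876
= 123504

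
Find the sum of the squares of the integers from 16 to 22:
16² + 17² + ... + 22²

Use ∑_{k=1}^{n} k² = n(n+1)(2n+1)/6, then subtract the first 15 terms.
∑_{k=1}^{22} k² = 22×23×45/6 = 3795
∑_{k=1}^{15} k² = 15×16×31/6 = 1240
∑_{k=16}^{22} k² = 3795 - 1240 = 2555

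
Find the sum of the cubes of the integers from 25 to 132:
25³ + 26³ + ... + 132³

Use ∑_{k=1}^{n} k³ = [n(n+1)/2]², then subtract the first 24 terms.
∑_{k=1}^{132} k³ = [132×133/2]² = 8778² = 77053284
∑_{k=1}^{24} k³ = [24×25/2]² = 300² = 90000
∑_{k=25}^{132} k³ = 77053284 - 90000 = 76963284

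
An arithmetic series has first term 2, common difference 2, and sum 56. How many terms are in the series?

Using S = n/2 × [2a + (n-1)d]
56 = n/2 × [2(2) + (n-1)(2)]
56 = n/2 × [4 + 2n - 2]
112 = n × [2 + 2n]
2n² + (2)n - 112 = 0
Discriminant: Δ = (2)² - 4(2)(-112) = 4 + 896 = 900
√Δ = 30
n = [-(2) + √Δ] / (2·2) = (-2 + 30) / 4 = 28 / 4 = 7
(The negative root is discarded since n must be a positive integer.)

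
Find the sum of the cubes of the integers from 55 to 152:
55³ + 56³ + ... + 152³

Use ∑_{k=1}^{n} k³ = [n(n+1)/2]², then subtract the first 54 terms.
∑_{k=1}^{152} k³ = [152×153/2]² = 11628² = 135210384
∑_{k=1}^{54} k³ = [54×55/2]² = 1485² = 2205225
∑_{k=55}^{152} k³ = 135210384 - 2205225 = 133005159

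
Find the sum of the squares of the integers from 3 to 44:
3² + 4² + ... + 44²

Use ∑_{k=1}^{n} k² = n(n+1)(2n+1)/6, then subtract the first 2 terms.
∑_{k=1}^{44} k² = 44×45×89/6 = 29370
∑_{k=1}^{2} k² = 2×3×5/6 = 5
∑_{k=3}^{44} k² = 29370 - 5 = 29365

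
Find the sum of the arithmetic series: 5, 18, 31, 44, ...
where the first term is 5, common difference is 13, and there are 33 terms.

Sₙ = n/2 × (first + last)
Last term = a + (n-1)d = 5 + (33-1)×13 = 421
S_33 = 33/2 × (5 + 421)
S_33 = 33/2 × 426 = 7029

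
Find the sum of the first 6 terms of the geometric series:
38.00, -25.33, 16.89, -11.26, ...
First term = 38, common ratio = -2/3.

Sₙ = a(1 - rⁿ) / (1 - r)
S_6 = 38(1 - (-2/3)^6) / (1 - (-2/3))
S_6 = 38(1 - (64/729)) / (5/3)
S_6 = 5054/243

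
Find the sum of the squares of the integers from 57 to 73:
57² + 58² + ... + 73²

Use ∑_{k=1}^{n} k² = n(n+1)(2n+1)/6, then subtract the first 56 terms.
∑_{k=1}^{73} k² = 73×74×147/6 = 132349
∑_{k=1}^{56} k² = 56×57×113/6 = 60116
∑_{k=57}^{73} k² = 132349 - 60116 = 72233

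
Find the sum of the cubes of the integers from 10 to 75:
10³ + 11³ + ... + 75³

Use ∑_{k=1}^{n} k³ = [n(n+1)/2]², then subtract the first 9 terms.
∑_{k=1}^{75} k³ = [75×76/2]² = 2850² = 8122500
∑_{k=1}^{9} k³ = [9×10/2]² = 45² = 2025
∑_{k=10}^{75} k³ = 8122500 - 2025 = 8120475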